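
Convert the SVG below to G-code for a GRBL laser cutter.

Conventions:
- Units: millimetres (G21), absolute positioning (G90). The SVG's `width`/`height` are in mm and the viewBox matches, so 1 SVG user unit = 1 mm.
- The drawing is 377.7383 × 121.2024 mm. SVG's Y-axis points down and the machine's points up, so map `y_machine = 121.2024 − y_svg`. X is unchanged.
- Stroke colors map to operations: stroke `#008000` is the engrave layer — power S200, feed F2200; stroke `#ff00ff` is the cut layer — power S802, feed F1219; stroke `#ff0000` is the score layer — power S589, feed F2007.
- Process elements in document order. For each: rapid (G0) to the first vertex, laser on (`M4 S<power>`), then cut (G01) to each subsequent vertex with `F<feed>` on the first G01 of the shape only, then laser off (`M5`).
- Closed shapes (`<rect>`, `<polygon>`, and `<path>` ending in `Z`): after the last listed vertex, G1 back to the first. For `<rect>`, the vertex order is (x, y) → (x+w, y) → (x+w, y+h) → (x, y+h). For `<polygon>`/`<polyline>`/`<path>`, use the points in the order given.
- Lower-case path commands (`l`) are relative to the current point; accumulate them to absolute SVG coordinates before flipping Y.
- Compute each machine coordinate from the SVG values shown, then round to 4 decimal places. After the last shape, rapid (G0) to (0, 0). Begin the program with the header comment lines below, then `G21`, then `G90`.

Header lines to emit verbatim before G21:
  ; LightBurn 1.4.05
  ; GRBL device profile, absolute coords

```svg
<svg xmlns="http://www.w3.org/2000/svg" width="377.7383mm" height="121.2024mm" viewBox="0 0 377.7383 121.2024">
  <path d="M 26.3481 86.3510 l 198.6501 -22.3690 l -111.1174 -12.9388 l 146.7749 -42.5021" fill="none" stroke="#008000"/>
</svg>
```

; LightBurn 1.4.05
; GRBL device profile, absolute coords
G21
G90
G0 X26.3481 Y34.8514
M4 S200
G01 X224.9982 Y57.2204 F2200
G01 X113.8808 Y70.1592
G01 X260.6557 Y112.6613
M5
G0 X0.0000 Y0.0000

viewBox `0 0 377.7383 121.2024` with mm width/height → 1 unit = 1 mm. Flip: y_m = 121.2024 − y_svg.

**Shape 1** — `<path>` open polyline, stroke `#008000` → engrave (S200, F2200). Machine vertices: (26.3481,34.8514) → (224.9982,57.2204) → (113.8808,70.1592) → (260.6557,112.6613). Open path.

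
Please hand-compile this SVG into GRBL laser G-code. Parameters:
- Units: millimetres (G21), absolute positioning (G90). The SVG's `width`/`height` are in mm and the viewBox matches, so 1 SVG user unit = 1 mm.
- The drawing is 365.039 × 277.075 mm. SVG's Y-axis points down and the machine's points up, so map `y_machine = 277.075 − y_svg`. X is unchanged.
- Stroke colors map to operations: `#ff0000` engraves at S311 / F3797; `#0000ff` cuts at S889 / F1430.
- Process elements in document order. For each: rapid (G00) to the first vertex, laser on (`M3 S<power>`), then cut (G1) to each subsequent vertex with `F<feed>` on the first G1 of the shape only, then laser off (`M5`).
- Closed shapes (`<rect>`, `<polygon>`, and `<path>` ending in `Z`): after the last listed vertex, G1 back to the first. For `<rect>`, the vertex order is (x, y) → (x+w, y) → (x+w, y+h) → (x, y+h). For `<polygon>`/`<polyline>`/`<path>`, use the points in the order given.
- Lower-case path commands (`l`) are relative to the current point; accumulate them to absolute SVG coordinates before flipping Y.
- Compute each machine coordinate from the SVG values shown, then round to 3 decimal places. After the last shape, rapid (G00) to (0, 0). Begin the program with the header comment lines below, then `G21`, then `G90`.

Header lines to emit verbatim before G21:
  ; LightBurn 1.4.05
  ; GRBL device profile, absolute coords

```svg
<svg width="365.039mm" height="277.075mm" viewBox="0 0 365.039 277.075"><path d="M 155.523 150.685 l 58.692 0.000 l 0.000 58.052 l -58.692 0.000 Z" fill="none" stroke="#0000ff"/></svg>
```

Since the viewBox matches the mm dimensions, user units are millimetres directly. The only transform is the Y-flip y_m = 277.075 − y_svg.

Shape 1 is a rectangle drawn with `<path>`. Its stroke #0000ff means cut at S889, F1430. After flipping Y the toolpath is (155.523,126.390) → (214.215,126.390) → (214.215,68.338) → (155.523,68.338) → (155.523,126.390), returning to the start.

; LightBurn 1.4.05
; GRBL device profile, absolute coords
G21
G90
G00 X155.523 Y126.390
M3 S889
G1 X214.215 Y126.390 F1430
G1 X214.215 Y68.338
G1 X155.523 Y68.338
G1 X155.523 Y126.390
M5
G00 X0.000 Y0.000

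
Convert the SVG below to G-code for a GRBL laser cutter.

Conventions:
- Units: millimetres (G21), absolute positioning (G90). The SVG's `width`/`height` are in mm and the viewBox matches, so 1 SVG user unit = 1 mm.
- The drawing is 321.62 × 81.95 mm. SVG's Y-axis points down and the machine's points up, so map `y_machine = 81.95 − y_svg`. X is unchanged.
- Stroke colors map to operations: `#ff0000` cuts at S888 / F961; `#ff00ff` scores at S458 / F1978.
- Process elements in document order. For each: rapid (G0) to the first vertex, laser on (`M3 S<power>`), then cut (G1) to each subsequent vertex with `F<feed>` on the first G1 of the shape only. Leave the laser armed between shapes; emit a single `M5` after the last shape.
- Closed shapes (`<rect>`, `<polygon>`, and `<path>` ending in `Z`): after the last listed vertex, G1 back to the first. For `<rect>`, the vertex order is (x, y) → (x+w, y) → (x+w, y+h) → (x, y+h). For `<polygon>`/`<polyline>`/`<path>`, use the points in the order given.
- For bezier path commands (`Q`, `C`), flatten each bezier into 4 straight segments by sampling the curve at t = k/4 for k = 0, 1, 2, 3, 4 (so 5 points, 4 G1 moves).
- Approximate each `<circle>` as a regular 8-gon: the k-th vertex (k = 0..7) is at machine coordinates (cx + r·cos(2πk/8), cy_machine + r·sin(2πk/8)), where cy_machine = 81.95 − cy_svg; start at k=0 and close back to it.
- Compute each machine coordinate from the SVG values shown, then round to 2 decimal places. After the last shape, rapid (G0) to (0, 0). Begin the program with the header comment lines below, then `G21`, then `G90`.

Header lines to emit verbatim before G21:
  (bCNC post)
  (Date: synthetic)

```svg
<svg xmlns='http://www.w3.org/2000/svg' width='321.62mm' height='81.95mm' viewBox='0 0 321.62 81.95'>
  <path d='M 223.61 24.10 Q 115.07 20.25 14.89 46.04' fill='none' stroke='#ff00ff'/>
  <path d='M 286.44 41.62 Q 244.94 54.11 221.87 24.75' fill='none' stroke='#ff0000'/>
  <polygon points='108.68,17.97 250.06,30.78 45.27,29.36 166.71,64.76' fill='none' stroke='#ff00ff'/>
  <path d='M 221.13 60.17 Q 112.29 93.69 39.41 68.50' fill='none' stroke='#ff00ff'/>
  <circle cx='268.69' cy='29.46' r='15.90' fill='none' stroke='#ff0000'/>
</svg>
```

(bCNC post)
(Date: synthetic)
G21
G90
G0 X223.61 Y57.85
M3 S458
G1 X169.86 Y57.92 F1978
G1 X117.16 Y54.29
G1 X65.50 Y46.95
G1 X14.89 Y35.91
G0 X286.44 Y40.33
M3 S888
G1 X266.84 Y36.70 F961
G1 X249.55 Y38.30
G1 X234.56 Y45.14
G1 X221.87 Y57.20
G0 X108.68 Y63.98
M3 S458
G1 X250.06 Y51.17 F1978
G1 X45.27 Y52.59
G1 X166.71 Y17.19
G1 X108.68 Y63.98
G0 X221.13 Y21.78
M3 S458
G1 X168.96 Y8.69 F1978
G1 X121.28 Y2.94
G1 X78.10 Y4.52
G1 X39.41 Y13.45
G0 X284.59 Y52.49
M3 S888
G1 X279.93 Y63.73 F961
G1 X268.69 Y68.39
G1 X257.45 Y63.73
G1 X252.79 Y52.49
G1 X257.45 Y41.25
G1 X268.69 Y36.59
G1 X279.93 Y41.25
G1 X284.59 Y52.49
M5
G0 X0.00 Y0.00

Since the viewBox matches the mm dimensions, user units are millimetres directly. The only transform is the Y-flip y_m = 81.95 − y_svg.

Shape 1 is a quadratic bezier drawn with `<path>`. Its stroke #ff00ff means score at S458, F1978. After flipping Y the toolpath is (223.61,57.85) → (169.86,57.92) → (117.16,54.29) → (65.50,46.95) → (14.89,35.91).

Shape 2 is a quadratic bezier drawn with `<path>`. Its stroke #ff0000 means cut at S888, F961. After flipping Y the toolpath is (286.44,40.33) → (266.84,36.70) → (249.55,38.30) → (234.56,45.14) → (221.87,57.20).

Shape 3 is a closed polygon drawn with `<polygon>`. Its stroke #ff00ff means score at S458, F1978. After flipping Y the toolpath is (108.68,63.98) → (250.06,51.17) → (45.27,52.59) → (166.71,17.19) → (108.68,63.98), returning to the start.

Shape 4 is a quadratic bezier drawn with `<path>`. Its stroke #ff00ff means score at S458, F1978. After flipping Y the toolpath is (221.13,21.78) → (168.96,8.69) → (121.28,2.94) → (78.10,4.52) → (39.41,13.45).

Shape 5 is a circle drawn with `<circle>`. Its stroke #ff0000 means cut at S888, F961. After flipping Y the toolpath is (284.59,52.49) → (279.93,63.73) → (268.69,68.39) → (257.45,63.73) → (252.79,52.49) → (257.45,41.25) → (268.69,36.59) → (279.93,41.25) → (284.59,52.49), returning to the start.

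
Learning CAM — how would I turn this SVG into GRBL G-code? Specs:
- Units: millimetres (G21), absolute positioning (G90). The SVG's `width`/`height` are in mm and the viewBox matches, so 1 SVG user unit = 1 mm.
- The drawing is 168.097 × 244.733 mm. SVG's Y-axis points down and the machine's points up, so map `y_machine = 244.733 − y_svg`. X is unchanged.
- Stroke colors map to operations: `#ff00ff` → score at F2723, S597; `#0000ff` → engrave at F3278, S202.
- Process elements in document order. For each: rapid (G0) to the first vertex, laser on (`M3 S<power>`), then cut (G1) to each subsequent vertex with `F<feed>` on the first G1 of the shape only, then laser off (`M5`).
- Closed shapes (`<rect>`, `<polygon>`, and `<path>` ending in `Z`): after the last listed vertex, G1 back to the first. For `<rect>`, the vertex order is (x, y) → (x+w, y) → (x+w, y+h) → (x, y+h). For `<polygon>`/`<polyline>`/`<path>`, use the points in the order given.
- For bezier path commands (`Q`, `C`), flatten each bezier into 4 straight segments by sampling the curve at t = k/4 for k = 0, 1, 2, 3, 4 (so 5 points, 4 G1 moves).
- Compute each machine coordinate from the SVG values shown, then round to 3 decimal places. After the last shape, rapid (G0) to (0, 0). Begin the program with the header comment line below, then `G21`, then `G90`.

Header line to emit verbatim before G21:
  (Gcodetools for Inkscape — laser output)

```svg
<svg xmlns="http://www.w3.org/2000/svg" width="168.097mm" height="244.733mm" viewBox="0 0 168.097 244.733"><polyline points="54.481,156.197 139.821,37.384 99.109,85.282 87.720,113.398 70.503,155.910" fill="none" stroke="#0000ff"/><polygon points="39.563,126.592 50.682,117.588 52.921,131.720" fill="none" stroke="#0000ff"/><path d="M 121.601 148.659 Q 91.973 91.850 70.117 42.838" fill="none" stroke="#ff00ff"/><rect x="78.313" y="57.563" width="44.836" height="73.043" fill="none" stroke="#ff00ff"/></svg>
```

viewBox `0 0 168.097 244.733` with mm width/height → 1 unit = 1 mm. Flip: y_m = 244.733 − y_svg.

**Shape 1** — `<polyline>` open polyline, stroke `#0000ff` → engrave (S202, F3278). Machine vertices: (54.481,88.536) → (139.821,207.349) → (99.109,159.451) → (87.720,131.335) → (70.503,88.823). Open path.

**Shape 2** — `<polygon>` regular polygon, stroke `#0000ff` → engrave (S202, F3278). Machine vertices: (39.563,118.141) → (50.682,127.145) → (52.921,113.013) → (39.563,118.141). Closed: final G1 returns to the first vertex.

**Shape 3** — `<path>` quadratic bezier, stroke `#ff00ff` → score (S597, F2723). Control points (SVG): P0=(121.601,148.659), P1=(91.973,91.850), P2=(70.117,42.838); sampled at t=k/4. Machine vertices: (121.601,96.074) → (107.273,123.991) → (93.916,150.934) → (81.531,176.902) → (70.117,201.895). Open path.

**Shape 4** — `<rect>` rectangle, stroke `#ff00ff` → score (S597, F2723). Machine vertices: (78.313,187.170) → (123.149,187.170) → (123.149,114.127) → (78.313,114.127) → (78.313,187.170). Closed: final G1 returns to the first vertex.

(Gcodetools for Inkscape — laser output)
G21
G90
G0 X54.481 Y88.536
M3 S202
G1 X139.821 Y207.349 F3278
G1 X99.109 Y159.451
G1 X87.720 Y131.335
G1 X70.503 Y88.823
M5
G0 X39.563 Y118.141
M3 S202
G1 X50.682 Y127.145 F3278
G1 X52.921 Y113.013
G1 X39.563 Y118.141
M5
G0 X121.601 Y96.074
M3 S597
G1 X107.273 Y123.991 F2723
G1 X93.916 Y150.934
G1 X81.531 Y176.902
G1 X70.117 Y201.895
M5
G0 X78.313 Y187.170
M3 S597
G1 X123.149 Y187.170 F2723
G1 X123.149 Y114.127
G1 X78.313 Y114.127
G1 X78.313 Y187.170
M5
G0 X0.000 Y0.000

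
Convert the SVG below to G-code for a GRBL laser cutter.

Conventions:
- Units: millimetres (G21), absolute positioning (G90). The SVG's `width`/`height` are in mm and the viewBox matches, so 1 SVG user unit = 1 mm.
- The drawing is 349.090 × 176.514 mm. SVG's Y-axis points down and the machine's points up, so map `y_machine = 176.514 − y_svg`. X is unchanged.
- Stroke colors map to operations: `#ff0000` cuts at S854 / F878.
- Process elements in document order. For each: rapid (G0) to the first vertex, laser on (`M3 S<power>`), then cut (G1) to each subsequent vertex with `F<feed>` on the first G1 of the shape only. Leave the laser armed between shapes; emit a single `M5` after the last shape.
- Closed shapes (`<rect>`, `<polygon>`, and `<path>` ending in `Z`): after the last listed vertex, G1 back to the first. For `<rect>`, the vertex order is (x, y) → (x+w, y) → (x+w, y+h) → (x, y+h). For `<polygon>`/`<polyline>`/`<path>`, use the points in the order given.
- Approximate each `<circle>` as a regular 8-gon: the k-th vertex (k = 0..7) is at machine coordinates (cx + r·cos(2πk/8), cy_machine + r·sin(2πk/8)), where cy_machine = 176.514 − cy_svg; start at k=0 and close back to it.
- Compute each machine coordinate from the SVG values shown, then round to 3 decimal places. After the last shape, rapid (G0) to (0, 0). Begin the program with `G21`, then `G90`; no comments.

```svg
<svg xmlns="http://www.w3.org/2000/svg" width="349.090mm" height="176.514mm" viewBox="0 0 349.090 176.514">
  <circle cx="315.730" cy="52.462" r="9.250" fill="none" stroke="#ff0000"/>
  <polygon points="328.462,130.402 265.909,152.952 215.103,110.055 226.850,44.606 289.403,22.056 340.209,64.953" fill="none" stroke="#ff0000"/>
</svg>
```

G21
G90
G0 X324.980 Y124.052
M3 S854
G1 X322.271 Y130.593 F878
G1 X315.730 Y133.302
G1 X309.189 Y130.593
G1 X306.480 Y124.052
G1 X309.189 Y117.511
G1 X315.730 Y114.802
G1 X322.271 Y117.511
G1 X324.980 Y124.052
G0 X328.462 Y46.112
M3 S854
G1 X265.909 Y23.562 F878
G1 X215.103 Y66.459
G1 X226.850 Y131.908
G1 X289.403 Y154.458
G1 X340.209 Y111.561
G1 X328.462 Y46.112
M5
G0 X0.000 Y0.000

Since the viewBox matches the mm dimensions, user units are millimetres directly. The only transform is the Y-flip y_m = 176.514 − y_svg.

Shape 1 is a circle drawn with `<circle>`. Its stroke #ff0000 means cut at S854, F878. After flipping Y the toolpath is (324.980,124.052) → (322.271,130.593) → (315.730,133.302) → (309.189,130.593) → (306.480,124.052) → (309.189,117.511) → (315.730,114.802) → (322.271,117.511) → (324.980,124.052), returning to the start.

Shape 2 is a regular polygon drawn with `<polygon>`. Its stroke #ff0000 means cut at S854, F878. After flipping Y the toolpath is (328.462,46.112) → (265.909,23.562) → (215.103,66.459) → (226.850,131.908) → (289.403,154.458) → (340.209,111.561) → (328.462,46.112), returning to the start.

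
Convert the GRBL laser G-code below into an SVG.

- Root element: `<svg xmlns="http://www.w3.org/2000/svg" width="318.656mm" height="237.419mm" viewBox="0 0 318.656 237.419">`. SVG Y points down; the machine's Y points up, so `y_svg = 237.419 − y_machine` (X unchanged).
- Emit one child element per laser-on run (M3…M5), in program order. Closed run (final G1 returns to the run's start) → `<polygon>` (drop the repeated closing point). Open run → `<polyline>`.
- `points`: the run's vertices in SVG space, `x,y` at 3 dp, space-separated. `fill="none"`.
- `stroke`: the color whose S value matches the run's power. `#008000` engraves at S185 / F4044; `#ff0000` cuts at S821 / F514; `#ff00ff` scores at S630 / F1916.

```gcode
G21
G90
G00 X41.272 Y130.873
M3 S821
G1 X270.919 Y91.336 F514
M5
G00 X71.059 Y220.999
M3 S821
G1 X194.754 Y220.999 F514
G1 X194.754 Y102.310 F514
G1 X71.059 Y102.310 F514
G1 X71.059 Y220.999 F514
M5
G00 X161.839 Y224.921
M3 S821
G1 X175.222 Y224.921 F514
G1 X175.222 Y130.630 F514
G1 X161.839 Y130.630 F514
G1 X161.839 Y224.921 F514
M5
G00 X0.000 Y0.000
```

y_svg = 237.419 − y_m. Every run uses S821, so all elements get stroke `#ff0000` (cut).

[1] open run; points: 41.272,106.546 270.919,146.083

[2] closed run; points: 71.059,16.420 194.754,16.420 194.754,135.109 71.059,135.109

[3] closed run; points: 161.839,12.498 175.222,12.498 175.222,106.789 161.839,106.789

<svg xmlns="http://www.w3.org/2000/svg" width="318.656mm" height="237.419mm" viewBox="0 0 318.656 237.419">
  <polyline points="41.272,106.546 270.919,146.083" fill="none" stroke="#ff0000"/>
  <polygon points="71.059,16.420 194.754,16.420 194.754,135.109 71.059,135.109" fill="none" stroke="#ff0000"/>
  <polygon points="161.839,12.498 175.222,12.498 175.222,106.789 161.839,106.789" fill="none" stroke="#ff0000"/>
</svg>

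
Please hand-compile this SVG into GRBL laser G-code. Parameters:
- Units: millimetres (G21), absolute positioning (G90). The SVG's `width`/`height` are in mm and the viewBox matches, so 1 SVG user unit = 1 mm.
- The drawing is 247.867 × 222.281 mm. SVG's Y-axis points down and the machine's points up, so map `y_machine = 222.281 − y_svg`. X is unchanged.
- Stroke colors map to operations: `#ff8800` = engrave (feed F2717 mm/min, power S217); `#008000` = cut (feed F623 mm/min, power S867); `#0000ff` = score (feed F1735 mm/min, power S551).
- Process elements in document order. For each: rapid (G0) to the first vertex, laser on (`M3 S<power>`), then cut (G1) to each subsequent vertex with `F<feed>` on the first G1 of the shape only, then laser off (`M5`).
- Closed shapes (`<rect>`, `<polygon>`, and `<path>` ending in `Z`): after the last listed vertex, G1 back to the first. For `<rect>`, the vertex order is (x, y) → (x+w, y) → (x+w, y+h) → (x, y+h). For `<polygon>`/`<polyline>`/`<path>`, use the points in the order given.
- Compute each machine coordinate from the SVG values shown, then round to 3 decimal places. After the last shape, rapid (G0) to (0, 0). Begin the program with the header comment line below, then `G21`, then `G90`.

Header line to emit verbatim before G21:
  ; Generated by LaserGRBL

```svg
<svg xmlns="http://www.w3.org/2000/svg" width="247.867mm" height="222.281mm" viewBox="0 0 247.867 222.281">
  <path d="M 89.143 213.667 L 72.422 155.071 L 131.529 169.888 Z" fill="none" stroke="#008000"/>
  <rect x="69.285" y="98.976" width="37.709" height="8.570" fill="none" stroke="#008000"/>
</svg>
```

viewBox `0 0 247.867 222.281` with mm width/height → 1 unit = 1 mm. Flip: y_m = 222.281 − y_svg.

**Shape 1** — `<path>` regular polygon, stroke `#008000` → cut (S867, F623). Machine vertices: (89.143,8.614) → (72.422,67.210) → (131.529,52.393) → (89.143,8.614). Closed: final G1 returns to the first vertex.

**Shape 2** — `<rect>` rectangle, stroke `#008000` → cut (S867, F623). Machine vertices: (69.285,123.305) → (106.994,123.305) → (106.994,114.735) → (69.285,114.735) → (69.285,123.305). Closed: final G1 returns to the first vertex.

; Generated by LaserGRBL
G21
G90
G0 X89.143 Y8.614
M3 S867
G1 X72.422 Y67.210 F623
G1 X131.529 Y52.393
G1 X89.143 Y8.614
M5
G0 X69.285 Y123.305
M3 S867
G1 X106.994 Y123.305 F623
G1 X106.994 Y114.735
G1 X69.285 Y114.735
G1 X69.285 Y123.305
M5
G0 X0.000 Y0.000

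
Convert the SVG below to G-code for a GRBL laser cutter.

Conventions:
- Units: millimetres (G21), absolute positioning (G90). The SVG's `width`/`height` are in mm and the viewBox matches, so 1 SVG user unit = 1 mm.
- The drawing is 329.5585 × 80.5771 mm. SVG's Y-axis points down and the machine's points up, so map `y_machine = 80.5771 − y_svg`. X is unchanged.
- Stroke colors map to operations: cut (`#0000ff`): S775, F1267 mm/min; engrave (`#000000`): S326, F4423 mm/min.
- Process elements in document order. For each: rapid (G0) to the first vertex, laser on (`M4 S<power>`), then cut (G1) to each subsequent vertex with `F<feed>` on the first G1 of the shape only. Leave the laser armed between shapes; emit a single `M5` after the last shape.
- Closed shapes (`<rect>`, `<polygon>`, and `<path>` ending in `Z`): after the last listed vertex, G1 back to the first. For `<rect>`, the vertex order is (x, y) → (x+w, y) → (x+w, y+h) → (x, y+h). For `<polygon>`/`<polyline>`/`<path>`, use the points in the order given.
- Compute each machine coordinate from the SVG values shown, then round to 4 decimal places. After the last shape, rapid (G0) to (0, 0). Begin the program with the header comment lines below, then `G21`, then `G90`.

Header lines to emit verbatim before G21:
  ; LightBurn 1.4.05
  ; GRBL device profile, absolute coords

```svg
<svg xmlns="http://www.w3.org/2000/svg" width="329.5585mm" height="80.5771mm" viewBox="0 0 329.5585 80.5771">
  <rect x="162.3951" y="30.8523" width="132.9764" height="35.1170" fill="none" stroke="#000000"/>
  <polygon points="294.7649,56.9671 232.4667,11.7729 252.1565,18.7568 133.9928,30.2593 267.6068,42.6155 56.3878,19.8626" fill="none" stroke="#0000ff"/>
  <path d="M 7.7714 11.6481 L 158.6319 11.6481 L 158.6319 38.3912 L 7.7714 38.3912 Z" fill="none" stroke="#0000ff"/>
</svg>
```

Since the viewBox matches the mm dimensions, user units are millimetres directly. The only transform is the Y-flip y_m = 80.5771 − y_svg.

Shape 1 is a rectangle drawn with `<rect>`. Its stroke #000000 means engrave at S326, F4423. After flipping Y the toolpath is (162.3951,49.7248) → (295.3715,49.7248) → (295.3715,14.6078) → (162.3951,14.6078) → (162.3951,49.7248), returning to the start.

Shape 2 is a closed polygon drawn with `<polygon>`. Its stroke #0000ff means cut at S775, F1267. After flipping Y the toolpath is (294.7649,23.6100) → (232.4667,68.8042) → (252.1565,61.8203) → (133.9928,50.3178) → (267.6068,37.9616) → (56.3878,60.7145) → (294.7649,23.6100), returning to the start.

Shape 3 is a rectangle drawn with `<path>`. Its stroke #0000ff means cut at S775, F1267. After flipping Y the toolpath is (7.7714,68.9290) → (158.6319,68.9290) → (158.6319,42.1859) → (7.7714,42.1859) → (7.7714,68.9290), returning to the start.

; LightBurn 1.4.05
; GRBL device profile, absolute coords
G21
G90
G0 X162.3951 Y49.7248
M4 S326
G1 X295.3715 Y49.7248 F4423
G1 X295.3715 Y14.6078
G1 X162.3951 Y14.6078
G1 X162.3951 Y49.7248
G0 X294.7649 Y23.6100
M4 S775
G1 X232.4667 Y68.8042 F1267
G1 X252.1565 Y61.8203
G1 X133.9928 Y50.3178
G1 X267.6068 Y37.9616
G1 X56.3878 Y60.7145
G1 X294.7649 Y23.6100
G0 X7.7714 Y68.9290
M4 S775
G1 X158.6319 Y68.9290 F1267
G1 X158.6319 Y42.1859
G1 X7.7714 Y42.1859
G1 X7.7714 Y68.9290
M5
G0 X0.0000 Y0.0000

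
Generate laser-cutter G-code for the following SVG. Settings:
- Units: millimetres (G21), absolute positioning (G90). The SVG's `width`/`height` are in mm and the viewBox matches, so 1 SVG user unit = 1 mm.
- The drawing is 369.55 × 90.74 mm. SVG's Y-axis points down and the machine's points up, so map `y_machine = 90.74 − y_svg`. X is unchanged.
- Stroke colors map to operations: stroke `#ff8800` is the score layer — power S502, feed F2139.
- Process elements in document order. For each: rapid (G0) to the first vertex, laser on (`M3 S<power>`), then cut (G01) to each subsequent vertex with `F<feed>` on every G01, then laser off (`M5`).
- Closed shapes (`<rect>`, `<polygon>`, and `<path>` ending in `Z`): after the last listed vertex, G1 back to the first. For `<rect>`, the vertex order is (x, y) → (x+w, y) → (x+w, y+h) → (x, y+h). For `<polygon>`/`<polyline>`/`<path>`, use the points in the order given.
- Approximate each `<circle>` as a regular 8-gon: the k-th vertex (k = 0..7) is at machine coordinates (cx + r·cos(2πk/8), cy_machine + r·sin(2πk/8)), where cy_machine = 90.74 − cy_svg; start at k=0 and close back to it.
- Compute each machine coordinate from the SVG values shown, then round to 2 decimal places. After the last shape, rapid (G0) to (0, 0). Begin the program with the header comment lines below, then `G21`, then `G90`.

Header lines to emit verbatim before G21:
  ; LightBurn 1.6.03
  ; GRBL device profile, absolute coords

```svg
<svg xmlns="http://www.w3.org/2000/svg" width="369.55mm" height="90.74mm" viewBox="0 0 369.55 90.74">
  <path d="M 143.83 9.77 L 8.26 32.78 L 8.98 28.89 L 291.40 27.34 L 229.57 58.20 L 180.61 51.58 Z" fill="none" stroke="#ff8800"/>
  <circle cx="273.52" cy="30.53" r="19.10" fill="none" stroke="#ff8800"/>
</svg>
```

; LightBurn 1.6.03
; GRBL device profile, absolute coords
G21
G90
G0 X143.83 Y80.97
M3 S502
G01 X8.26 Y57.96 F2139
G01 X8.98 Y61.85 F2139
G01 X291.40 Y63.40 F2139
G01 X229.57 Y32.54 F2139
G01 X180.61 Y39.16 F2139
G01 X143.83 Y80.97 F2139
M5
G0 X292.62 Y60.21
M3 S502
G01 X287.03 Y73.72 F2139
G01 X273.52 Y79.31 F2139
G01 X260.01 Y73.72 F2139
G01 X254.42 Y60.21 F2139
G01 X260.01 Y46.70 F2139
G01 X273.52 Y41.11 F2139
G01 X287.03 Y46.70 F2139
G01 X292.62 Y60.21 F2139
M5
G0 X0.00 Y0.00

viewBox `0 0 369.55 90.74` with mm width/height → 1 unit = 1 mm. Flip: y_m = 90.74 − y_svg.

**Shape 1** — `<path>` closed polygon, stroke `#ff8800` → score (S502, F2139). Machine vertices: (143.83,80.97) → (8.26,57.96) → (8.98,61.85) → (291.40,63.40) → (229.57,32.54) → (180.61,39.16) → (143.83,80.97). Closed: final G1 returns to the first vertex.

**Shape 2** — `<circle>` circle, stroke `#ff8800` → score (S502, F2139). Machine vertices: (292.62,60.21) → (287.03,73.72) → (273.52,79.31) → (260.01,73.72) → (254.42,60.21) → (260.01,46.70) → (273.52,41.11) → (287.03,46.70) → (292.62,60.21). Closed: final G1 returns to the first vertex.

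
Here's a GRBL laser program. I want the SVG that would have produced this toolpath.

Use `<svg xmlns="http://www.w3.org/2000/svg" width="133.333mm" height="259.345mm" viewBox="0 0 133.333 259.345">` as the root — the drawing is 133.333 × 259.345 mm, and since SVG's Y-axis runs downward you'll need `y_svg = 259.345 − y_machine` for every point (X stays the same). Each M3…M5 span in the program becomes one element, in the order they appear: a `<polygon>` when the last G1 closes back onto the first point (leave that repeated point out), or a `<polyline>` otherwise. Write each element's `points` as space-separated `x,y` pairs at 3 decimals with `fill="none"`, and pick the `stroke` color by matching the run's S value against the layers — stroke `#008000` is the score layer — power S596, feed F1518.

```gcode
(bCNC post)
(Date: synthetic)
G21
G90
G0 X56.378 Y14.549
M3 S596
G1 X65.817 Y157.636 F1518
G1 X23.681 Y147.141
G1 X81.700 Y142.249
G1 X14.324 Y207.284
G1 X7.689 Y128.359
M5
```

<svg xmlns="http://www.w3.org/2000/svg" width="133.333mm" height="259.345mm" viewBox="0 0 133.333 259.345">
  <polyline points="56.378,244.796 65.817,101.709 23.681,112.204 81.700,117.096 14.324,52.061 7.689,130.986" fill="none" stroke="#008000"/>
</svg>

y_svg = 259.345 − y_m. Every run uses S596, so all elements get stroke `#008000` (score).

[1] open run; points: 56.378,244.796 65.817,101.709 23.681,112.204 81.700,117.096 14.324,52.061 7.689,130.986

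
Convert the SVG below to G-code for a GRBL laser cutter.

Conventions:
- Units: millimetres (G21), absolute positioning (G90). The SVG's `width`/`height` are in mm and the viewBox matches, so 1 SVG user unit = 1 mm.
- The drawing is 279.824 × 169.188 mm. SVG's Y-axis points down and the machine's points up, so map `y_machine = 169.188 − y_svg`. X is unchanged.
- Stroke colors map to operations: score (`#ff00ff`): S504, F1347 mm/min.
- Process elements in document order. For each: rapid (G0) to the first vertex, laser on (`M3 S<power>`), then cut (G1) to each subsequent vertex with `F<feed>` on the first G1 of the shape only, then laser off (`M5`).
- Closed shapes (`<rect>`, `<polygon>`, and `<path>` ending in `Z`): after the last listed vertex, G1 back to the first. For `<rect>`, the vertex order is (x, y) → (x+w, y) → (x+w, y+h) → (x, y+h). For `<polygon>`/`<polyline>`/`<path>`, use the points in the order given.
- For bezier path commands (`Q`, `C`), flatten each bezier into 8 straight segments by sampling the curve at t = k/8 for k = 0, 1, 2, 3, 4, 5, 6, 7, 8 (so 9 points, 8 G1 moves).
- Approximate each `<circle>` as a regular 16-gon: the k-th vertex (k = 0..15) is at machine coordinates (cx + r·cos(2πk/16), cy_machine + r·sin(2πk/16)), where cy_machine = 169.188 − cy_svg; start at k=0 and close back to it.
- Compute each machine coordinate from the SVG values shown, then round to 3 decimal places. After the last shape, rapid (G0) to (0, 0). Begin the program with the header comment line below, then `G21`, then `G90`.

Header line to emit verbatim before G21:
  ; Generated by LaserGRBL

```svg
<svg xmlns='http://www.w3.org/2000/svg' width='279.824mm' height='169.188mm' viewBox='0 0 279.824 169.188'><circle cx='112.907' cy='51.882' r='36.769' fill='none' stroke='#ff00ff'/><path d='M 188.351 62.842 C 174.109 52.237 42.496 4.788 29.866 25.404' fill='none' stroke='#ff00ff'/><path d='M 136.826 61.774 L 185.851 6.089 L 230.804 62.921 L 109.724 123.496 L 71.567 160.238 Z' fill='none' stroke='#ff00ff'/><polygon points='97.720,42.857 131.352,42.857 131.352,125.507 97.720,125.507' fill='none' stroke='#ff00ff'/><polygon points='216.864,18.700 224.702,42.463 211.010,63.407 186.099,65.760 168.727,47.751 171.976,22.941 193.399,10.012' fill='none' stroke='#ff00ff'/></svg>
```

viewBox `0 0 279.824 169.188` with mm width/height → 1 unit = 1 mm. Flip: y_m = 169.188 − y_svg.

**Shape 1** — `<circle>` circle, stroke `#ff00ff` → score (S504, F1347). Machine vertices: (149.676,117.306) → (146.877,131.377) → (138.907,143.306) → (126.978,151.276) → (112.907,154.075) → (98.836,151.276) → (86.907,143.306) → (78.937,131.377) → (76.138,117.306) → (78.937,103.235) → (86.907,91.306) → (98.836,83.336) → (112.907,80.537) → (126.978,83.336) → (138.907,91.306) → (146.877,103.235) → (149.676,117.306). Closed: final G1 returns to the first vertex.

**Shape 2** — `<path>` cubic bezier, stroke `#ff00ff` → score (S504, F1347). Control points (SVG): P0=(188.351,62.842), P1=(174.109,52.237), P2=(42.496,4.788), P3=(29.866,25.404); sampled at t=k/8. Machine vertices: (188.351,106.346) → (177.970,111.845) → (159.355,119.569) → (135.277,128.288) → (108.504,136.773) → (81.807,143.794) → (57.955,148.123) → (39.718,148.529) → (29.866,143.784). Open path.

**Shape 3** — `<path>` closed polygon, stroke `#ff00ff` → score (S504, F1347). Machine vertices: (136.826,107.414) → (185.851,163.099) → (230.804,106.267) → (109.724,45.692) → (71.567,8.950) → (136.826,107.414). Closed: final G1 returns to the first vertex.

**Shape 4** — `<polygon>` rectangle, stroke `#ff00ff` → score (S504, F1347). Machine vertices: (97.720,126.331) → (131.352,126.331) → (131.352,43.681) → (97.720,43.681) → (97.720,126.331). Closed: final G1 returns to the first vertex.

**Shape 5** — `<polygon>` regular polygon, stroke `#ff00ff` → score (S504, F1347). Machine vertices: (216.864,150.488) → (224.702,126.725) → (211.010,105.781) → (186.099,103.428) → (168.727,121.437) → (171.976,146.247) → (193.399,159.176) → (216.864,150.488). Closed: final G1 returns to the first vertex.

; Generated by LaserGRBL
G21
G90
G0 X149.676 Y117.306
M3 S504
G1 X146.877 Y131.377 F1347
G1 X138.907 Y143.306
G1 X126.978 Y151.276
G1 X112.907 Y154.075
G1 X98.836 Y151.276
G1 X86.907 Y143.306
G1 X78.937 Y131.377
G1 X76.138 Y117.306
G1 X78.937 Y103.235
G1 X86.907 Y91.306
G1 X98.836 Y83.336
G1 X112.907 Y80.537
G1 X126.978 Y83.336
G1 X138.907 Y91.306
G1 X146.877 Y103.235
G1 X149.676 Y117.306
M5
G0 X188.351 Y106.346
M3 S504
G1 X177.970 Y111.845 F1347
G1 X159.355 Y119.569
G1 X135.277 Y128.288
G1 X108.504 Y136.773
G1 X81.807 Y143.794
G1 X57.955 Y148.123
G1 X39.718 Y148.529
G1 X29.866 Y143.784
M5
G0 X136.826 Y107.414
M3 S504
G1 X185.851 Y163.099 F1347
G1 X230.804 Y106.267
G1 X109.724 Y45.692
G1 X71.567 Y8.950
G1 X136.826 Y107.414
M5
G0 X97.720 Y126.331
M3 S504
G1 X131.352 Y126.331 F1347
G1 X131.352 Y43.681
G1 X97.720 Y43.681
G1 X97.720 Y126.331
M5
G0 X216.864 Y150.488
M3 S504
G1 X224.702 Y126.725 F1347
G1 X211.010 Y105.781
G1 X186.099 Y103.428
G1 X168.727 Y121.437
G1 X171.976 Y146.247
G1 X193.399 Y159.176
G1 X216.864 Y150.488
M5
G0 X0.000 Y0.000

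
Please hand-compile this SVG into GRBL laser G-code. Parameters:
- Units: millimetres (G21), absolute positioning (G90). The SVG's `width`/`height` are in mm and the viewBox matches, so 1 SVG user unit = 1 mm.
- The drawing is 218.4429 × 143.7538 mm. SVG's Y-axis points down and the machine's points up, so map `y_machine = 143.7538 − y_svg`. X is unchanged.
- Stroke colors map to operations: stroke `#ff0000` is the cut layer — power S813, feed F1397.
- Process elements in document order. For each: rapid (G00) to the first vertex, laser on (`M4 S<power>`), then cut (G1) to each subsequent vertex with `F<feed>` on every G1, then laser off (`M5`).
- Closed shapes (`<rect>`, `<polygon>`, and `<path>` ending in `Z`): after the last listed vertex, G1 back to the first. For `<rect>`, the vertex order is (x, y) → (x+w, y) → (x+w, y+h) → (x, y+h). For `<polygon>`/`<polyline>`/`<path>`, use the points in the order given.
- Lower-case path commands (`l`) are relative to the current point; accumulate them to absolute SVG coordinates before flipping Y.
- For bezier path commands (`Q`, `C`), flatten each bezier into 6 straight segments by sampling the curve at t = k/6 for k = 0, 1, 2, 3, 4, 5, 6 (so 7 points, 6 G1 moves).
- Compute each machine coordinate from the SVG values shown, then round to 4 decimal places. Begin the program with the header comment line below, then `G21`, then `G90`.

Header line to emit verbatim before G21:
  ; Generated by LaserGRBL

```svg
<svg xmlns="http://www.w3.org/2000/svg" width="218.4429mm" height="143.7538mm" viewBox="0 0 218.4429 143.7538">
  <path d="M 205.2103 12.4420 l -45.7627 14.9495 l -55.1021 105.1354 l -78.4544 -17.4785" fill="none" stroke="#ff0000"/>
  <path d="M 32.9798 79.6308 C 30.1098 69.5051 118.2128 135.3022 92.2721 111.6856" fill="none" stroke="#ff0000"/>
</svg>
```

; Generated by LaserGRBL
G21
G90
G00 X205.2103 Y131.3118
M4 S813
G1 X159.4476 Y116.3623 F1397
G1 X104.3455 Y11.2269 F1397
G1 X25.8911 Y28.7054 F1397
M5
G00 X32.9798 Y64.1230
M4 S813
G1 X38.1767 Y63.6244 F1397
G1 X52.8409 Y55.0647 F1397
G1 X71.2775 Y43.0365 F1397
G1 X87.7914 Y32.1326 F1397
G1 X96.6880 Y26.9456 F1397
G1 X92.2721 Y32.0682 F1397
M5

viewBox `0 0 218.4429 143.7538` with mm width/height → 1 unit = 1 mm. Flip: y_m = 143.7538 − y_svg.

**Shape 1** — `<path>` open polyline, stroke `#ff0000` → cut (S813, F1397). Machine vertices: (205.2103,131.3118) → (159.4476,116.3623) → (104.3455,11.2269) → (25.8911,28.7054). Open path.

**Shape 2** — `<path>` cubic bezier, stroke `#ff0000` → cut (S813, F1397). Control points (SVG): P0=(32.9798,79.6308), P1=(30.1098,69.5051), P2=(118.2128,135.3022), P3=(92.2721,111.6856); sampled at t=k/6. Machine vertices: (32.9798,64.1230) → (38.1767,63.6244) → (52.8409,55.0647) → (71.2775,43.0365) → (87.7914,32.1326) → (96.6880,26.9456) → (92.2721,32.0682). Open path.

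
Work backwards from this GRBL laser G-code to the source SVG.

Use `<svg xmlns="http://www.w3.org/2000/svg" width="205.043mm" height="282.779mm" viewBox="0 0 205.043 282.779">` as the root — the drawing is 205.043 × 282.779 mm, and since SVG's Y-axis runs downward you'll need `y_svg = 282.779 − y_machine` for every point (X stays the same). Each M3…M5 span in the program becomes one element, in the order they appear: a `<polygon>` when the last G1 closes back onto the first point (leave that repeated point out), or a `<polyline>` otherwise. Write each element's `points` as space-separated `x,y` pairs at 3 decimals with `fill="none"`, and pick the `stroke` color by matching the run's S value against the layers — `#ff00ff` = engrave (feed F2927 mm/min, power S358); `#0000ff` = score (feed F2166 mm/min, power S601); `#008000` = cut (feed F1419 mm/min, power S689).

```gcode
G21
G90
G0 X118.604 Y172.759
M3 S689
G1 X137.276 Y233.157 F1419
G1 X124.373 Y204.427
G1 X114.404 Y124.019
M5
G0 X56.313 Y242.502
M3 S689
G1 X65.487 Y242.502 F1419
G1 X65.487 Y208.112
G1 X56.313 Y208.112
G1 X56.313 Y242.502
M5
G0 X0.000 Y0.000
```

<svg xmlns="http://www.w3.org/2000/svg" width="205.043mm" height="282.779mm" viewBox="0 0 205.043 282.779">
  <polyline points="118.604,110.020 137.276,49.622 124.373,78.352 114.404,158.760" fill="none" stroke="#008000"/>
  <polygon points="56.313,40.277 65.487,40.277 65.487,74.667 56.313,74.667" fill="none" stroke="#008000"/>
</svg>

y_svg = 282.779 − y_m. Every run uses S689, so all elements get stroke `#008000` (cut).

[1] open run; points: 118.604,110.020 137.276,49.622 124.373,78.352 114.404,158.760

[2] closed run; points: 56.313,40.277 65.487,40.277 65.487,74.667 56.313,74.667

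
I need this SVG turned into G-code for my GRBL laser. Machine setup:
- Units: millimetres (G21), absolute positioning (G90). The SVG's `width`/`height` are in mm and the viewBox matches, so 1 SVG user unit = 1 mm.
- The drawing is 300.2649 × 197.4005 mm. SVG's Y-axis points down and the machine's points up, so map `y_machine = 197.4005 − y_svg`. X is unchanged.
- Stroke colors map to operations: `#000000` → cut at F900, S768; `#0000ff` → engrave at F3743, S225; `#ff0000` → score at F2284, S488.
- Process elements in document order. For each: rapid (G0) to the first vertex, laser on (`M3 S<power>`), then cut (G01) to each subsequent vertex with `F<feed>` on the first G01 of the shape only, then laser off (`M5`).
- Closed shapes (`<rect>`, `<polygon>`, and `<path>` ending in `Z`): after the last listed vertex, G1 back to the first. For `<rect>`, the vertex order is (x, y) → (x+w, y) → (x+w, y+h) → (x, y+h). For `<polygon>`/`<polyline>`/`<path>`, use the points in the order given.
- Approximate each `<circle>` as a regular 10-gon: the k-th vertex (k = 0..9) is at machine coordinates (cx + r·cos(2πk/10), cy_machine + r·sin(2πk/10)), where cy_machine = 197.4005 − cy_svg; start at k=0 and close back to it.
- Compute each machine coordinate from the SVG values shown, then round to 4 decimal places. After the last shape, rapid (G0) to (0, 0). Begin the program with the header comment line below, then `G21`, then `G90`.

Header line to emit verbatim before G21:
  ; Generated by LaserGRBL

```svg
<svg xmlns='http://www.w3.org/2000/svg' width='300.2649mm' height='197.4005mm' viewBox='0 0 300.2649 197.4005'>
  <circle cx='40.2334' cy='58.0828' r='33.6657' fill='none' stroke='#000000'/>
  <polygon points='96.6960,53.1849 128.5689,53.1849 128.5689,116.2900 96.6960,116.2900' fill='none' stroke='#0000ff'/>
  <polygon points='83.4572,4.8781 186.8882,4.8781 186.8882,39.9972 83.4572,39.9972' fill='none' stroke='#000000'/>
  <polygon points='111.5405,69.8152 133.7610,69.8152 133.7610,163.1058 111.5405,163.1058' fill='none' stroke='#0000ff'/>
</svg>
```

viewBox `0 0 300.2649 197.4005` with mm width/height → 1 unit = 1 mm. Flip: y_m = 197.4005 − y_svg.

**Shape 1** — `<circle>` circle, stroke `#000000` → cut (S768, F900). Machine vertices: (73.8991,139.3177) → (67.4695,159.1059) → (50.6367,171.3357) → (29.8301,171.3357) → (12.9973,159.1059) → (6.5677,139.3177) → (12.9973,119.5295) → (29.8301,107.2997) → (50.6367,107.2997) → (67.4695,119.5295) → (73.8991,139.3177). Closed: final G1 returns to the first vertex.

**Shape 2** — `<polygon>` rectangle, stroke `#0000ff` → engrave (S225, F3743). Machine vertices: (96.6960,144.2156) → (128.5689,144.2156) → (128.5689,81.1105) → (96.6960,81.1105) → (96.6960,144.2156). Closed: final G1 returns to the first vertex.

**Shape 3** — `<polygon>` rectangle, stroke `#000000` → cut (S768, F900). Machine vertices: (83.4572,192.5224) → (186.8882,192.5224) → (186.8882,157.4033) → (83.4572,157.4033) → (83.4572,192.5224). Closed: final G1 returns to the first vertex.

**Shape 4** — `<polygon>` rectangle, stroke `#0000ff` → engrave (S225, F3743). Machine vertices: (111.5405,127.5853) → (133.7610,127.5853) → (133.7610,34.2947) → (111.5405,34.2947) → (111.5405,127.5853). Closed: final G1 returns to the first vertex.

; Generated by LaserGRBL
G21
G90
G0 X73.8991 Y139.3177
M3 S768
G01 X67.4695 Y159.1059 F900
G01 X50.6367 Y171.3357
G01 X29.8301 Y171.3357
G01 X12.9973 Y159.1059
G01 X6.5677 Y139.3177
G01 X12.9973 Y119.5295
G01 X29.8301 Y107.2997
G01 X50.6367 Y107.2997
G01 X67.4695 Y119.5295
G01 X73.8991 Y139.3177
M5
G0 X96.6960 Y144.2156
M3 S225
G01 X128.5689 Y144.2156 F3743
G01 X128.5689 Y81.1105
G01 X96.6960 Y81.1105
G01 X96.6960 Y144.2156
M5
G0 X83.4572 Y192.5224
M3 S768
G01 X186.8882 Y192.5224 F900
G01 X186.8882 Y157.4033
G01 X83.4572 Y157.4033
G01 X83.4572 Y192.5224
M5
G0 X111.5405 Y127.5853
M3 S225
G01 X133.7610 Y127.5853 F3743
G01 X133.7610 Y34.2947
G01 X111.5405 Y34.2947
G01 X111.5405 Y127.5853
M5
G0 X0.0000 Y0.0000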